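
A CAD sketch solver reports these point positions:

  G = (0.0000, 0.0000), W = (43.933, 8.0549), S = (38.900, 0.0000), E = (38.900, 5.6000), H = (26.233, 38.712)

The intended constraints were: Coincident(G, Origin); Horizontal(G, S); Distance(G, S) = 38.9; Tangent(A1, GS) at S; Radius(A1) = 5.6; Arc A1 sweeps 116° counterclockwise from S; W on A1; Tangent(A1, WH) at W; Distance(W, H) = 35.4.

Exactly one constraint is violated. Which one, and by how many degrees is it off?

Tangent(A1, WH) at W — off by 4.00°.

G = (0.00, 0.00) ✓; G.y = 0.00, S.y = 0.00 ✓; |GS| = 38.90 ✓; ∠(ES, SG) = 90.00° ✓; |ES| = 5.600 ✓; bearing(E→W) − bearing(E→S) = 116.0° ✓; |EW| = 5.600 ✓; ∠(EW, WH) = 86.00° ✗; |WH| = 35.40 ✓.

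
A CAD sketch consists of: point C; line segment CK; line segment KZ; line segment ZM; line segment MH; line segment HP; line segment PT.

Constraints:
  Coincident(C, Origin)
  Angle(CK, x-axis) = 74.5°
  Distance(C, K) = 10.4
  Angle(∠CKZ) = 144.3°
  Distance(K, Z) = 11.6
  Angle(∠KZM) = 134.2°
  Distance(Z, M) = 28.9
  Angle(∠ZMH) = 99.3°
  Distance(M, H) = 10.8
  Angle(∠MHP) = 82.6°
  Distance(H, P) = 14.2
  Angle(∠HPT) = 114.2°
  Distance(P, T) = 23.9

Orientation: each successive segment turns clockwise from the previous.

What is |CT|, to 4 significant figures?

32.86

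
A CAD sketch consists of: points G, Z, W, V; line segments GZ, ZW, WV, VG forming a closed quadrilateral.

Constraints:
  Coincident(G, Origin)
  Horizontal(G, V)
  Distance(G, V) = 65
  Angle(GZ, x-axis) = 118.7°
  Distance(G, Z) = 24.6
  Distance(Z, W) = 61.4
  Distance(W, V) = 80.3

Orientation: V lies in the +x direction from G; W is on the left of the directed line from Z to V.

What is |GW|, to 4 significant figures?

74.70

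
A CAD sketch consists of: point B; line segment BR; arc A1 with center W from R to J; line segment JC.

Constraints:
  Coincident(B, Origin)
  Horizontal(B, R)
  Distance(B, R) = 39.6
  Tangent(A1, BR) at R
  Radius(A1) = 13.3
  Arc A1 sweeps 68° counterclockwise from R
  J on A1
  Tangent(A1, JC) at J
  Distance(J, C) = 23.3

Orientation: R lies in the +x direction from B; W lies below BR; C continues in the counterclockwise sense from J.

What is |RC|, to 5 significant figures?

36.590

B is at the origin; B and R share the same y with |BR| = 39.6 and R on the +x side, so R = (39.600, 0.0000). A1 meets BR tangentially, so WR is at right angles to BR, so W = R + (0, -13.3) = (39.600, -13.300). On A1, R sits at bearing 90° from W; a 68° counterclockwise sweep puts J at bearing 158°, so J = W + 13.3·(cos 158°, sin 158°) = (27.268, -8.3177). Since A1 is tangent to JC there, WJ ⟂ JC, so JC runs along (−sin 158°, cos 158°); with |JC| = 23.3, C = (18.540, -29.921). Then |RC| = |C − R| = 36.590.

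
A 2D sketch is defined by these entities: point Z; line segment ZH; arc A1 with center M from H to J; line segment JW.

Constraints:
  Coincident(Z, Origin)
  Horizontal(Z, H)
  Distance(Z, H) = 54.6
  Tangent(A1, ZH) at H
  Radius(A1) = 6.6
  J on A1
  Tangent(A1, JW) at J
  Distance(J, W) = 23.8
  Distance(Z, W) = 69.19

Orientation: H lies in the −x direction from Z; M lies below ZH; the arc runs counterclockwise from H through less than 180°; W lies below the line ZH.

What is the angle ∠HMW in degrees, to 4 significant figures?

161.8°

Z is at the origin; Z and H share the same y with |ZH| = 54.6 and H on the −x side, so H = (-54.60, 0.000). Tangency of A1 to ZH means the radius MH is perpendicular to ZH, so M = H + (0, -6.6) = (-54.60, -6.600). Since MJ ⟂ JW (tangency), |MW| = √(6.6² + 23.8²) = 24.70 regardless of where J sits on A1. So W lies on both circle(Z, 69.19) and circle(M, 24.70); the below-ZH intersection is W = (-62.32, -30.06). J is the foot of the tangent from W: J = (-61.19, -6.288).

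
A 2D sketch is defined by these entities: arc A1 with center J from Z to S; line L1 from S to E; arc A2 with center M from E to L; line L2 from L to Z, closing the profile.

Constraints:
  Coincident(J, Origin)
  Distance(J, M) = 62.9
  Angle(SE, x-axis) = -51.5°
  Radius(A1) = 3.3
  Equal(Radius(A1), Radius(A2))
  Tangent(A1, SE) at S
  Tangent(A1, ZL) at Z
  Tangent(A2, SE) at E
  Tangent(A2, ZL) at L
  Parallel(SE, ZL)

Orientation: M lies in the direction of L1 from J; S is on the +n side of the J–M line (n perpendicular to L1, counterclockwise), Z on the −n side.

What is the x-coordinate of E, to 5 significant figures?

41.739

Tangency of A1 to both parallel lines with radius 3.3 puts S and Z at J ± 3.3·n: S = (2.5826, 2.0543), Z = (-2.5826, -2.0543). Equal radii place E and L the same way about M: E = M + 3.3·n = (41.739, -47.172), L = M − 3.3·n = (36.574, -51.280). So E.x = 41.739.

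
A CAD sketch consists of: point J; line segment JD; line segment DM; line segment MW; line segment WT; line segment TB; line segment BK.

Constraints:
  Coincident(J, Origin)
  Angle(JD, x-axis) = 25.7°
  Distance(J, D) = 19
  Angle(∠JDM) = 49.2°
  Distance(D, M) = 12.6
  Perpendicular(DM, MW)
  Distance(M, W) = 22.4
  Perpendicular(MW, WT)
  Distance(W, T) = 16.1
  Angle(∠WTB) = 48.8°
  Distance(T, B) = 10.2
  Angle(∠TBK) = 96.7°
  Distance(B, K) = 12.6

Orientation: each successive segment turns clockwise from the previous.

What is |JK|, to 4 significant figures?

7.573

∠WTB = 48.8° gives TB at -56.30° from the x-axis; with |TB| = 10.2, B = (2.065, 8.968). ∠TBK = 96.7° gives BK at -139.6° from the x-axis; with |BK| = 12.6, K = (-7.530, 0.8017). Then |JK| = |K − J| = 7.573.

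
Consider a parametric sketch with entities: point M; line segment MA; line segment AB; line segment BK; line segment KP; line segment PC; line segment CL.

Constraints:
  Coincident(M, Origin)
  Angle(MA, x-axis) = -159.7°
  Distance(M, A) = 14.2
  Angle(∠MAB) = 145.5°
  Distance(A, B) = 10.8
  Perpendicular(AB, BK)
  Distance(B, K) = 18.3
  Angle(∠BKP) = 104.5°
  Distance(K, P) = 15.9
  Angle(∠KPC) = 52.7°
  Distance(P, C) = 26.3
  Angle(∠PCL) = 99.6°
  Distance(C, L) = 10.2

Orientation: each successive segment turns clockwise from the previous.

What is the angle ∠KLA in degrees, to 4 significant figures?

76.58°

M is at the origin; MA runs at -159.7° with length 14.2, so A = (-13.32, -4.926). ∠MAB = 145.5° gives AB at 165.8° from the x-axis; with |AB| = 10.8, B = (-23.79, -2.277). The perpendicularity gives BK at right angles to AB, so BK runs at 75.80°; with |BK| = 18.3, K = (-19.30, 15.46). ∠BKP = 104.5° gives KP at 0.3000° from the x-axis; with |KP| = 15.9, P = (-3.399, 15.55). ∠KPC = 52.7° gives PC at -127.0° from the x-axis; with |PC| = 26.3, C = (-19.23, -5.457). ∠PCL = 99.6° gives CL at 152.6° from the x-axis; with |CL| = 10.2, L = (-28.28, -0.7631). Then cos ∠KLA = LK·LA / (|LK||LA|), giving 76.58°.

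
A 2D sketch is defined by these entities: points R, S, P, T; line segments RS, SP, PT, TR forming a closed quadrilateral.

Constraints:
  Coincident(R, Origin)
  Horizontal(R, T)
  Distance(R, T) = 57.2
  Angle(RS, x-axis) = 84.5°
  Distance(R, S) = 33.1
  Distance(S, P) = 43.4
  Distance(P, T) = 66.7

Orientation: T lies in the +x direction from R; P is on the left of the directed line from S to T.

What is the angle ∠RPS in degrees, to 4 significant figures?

17.65°

R is at the origin; R and T share the same y with |RT| = 57.2 and T in +x, so T = (57.2, 0). RS runs at 84.5° with |RS| = 33.1, so S = (3.172, 32.95). P is determined by |SP| = 43.4 and |PT| = 66.7 together: it lies at the intersection of circle(S, 43.4) and circle(T, 66.7). With |ST| = 63.28, the foot of the radical line on ST is 11.37 from S and the perpendicular offset is √(43.4² − 11.37²) = 41.88. Taking the left-of-ST solution: P = (34.69, 62.79).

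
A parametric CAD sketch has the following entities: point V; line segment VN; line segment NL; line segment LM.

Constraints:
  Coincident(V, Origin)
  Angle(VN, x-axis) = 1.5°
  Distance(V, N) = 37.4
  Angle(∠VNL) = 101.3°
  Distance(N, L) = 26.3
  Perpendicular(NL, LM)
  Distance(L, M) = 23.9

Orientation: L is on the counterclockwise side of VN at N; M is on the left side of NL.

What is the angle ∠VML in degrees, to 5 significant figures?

110.80°

V is at the origin; VN runs at 1.5° with length 37.4, so N = 37.4·(cos 1.5°, sin 1.5°) = (37.387, 0.97902). ∠VNL = 101.3°, so NL runs at 1.5° + (180° − 101.3°) = 80.200° from the x-axis; with |NL| = 26.3, L = N + 26.3·(cos 80.200°, sin 80.200°) = (41.864, 26.895). NL ⟂ LM; with |LM| = 23.9 on the left of NL, M = L + 23.9·(-0.98541, 0.17021) = (18.312, 30.963). Then cos ∠VML = MV·ML / (|MV||ML|), giving 110.80°.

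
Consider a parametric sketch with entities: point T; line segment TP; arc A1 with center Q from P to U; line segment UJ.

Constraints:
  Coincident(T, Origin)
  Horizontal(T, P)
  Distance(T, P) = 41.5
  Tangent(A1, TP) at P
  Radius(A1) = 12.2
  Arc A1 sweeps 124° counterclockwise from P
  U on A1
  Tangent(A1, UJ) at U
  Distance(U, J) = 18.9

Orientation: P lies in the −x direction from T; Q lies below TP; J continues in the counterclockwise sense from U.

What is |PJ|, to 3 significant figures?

34.7

On A1, P sits at bearing 90° from Q; a 124° counterclockwise sweep puts U at bearing 214°, so U = Q + 12.2·(cos 214°, sin 214°) = (-51.6, -19.0). The tangent condition forces QU to be normal to UJ, so UJ runs along (−sin 214°, cos 214°); with |UJ| = 18.9, J = (-41.0, -34.7). Then |PJ| = |J − P| = 34.7.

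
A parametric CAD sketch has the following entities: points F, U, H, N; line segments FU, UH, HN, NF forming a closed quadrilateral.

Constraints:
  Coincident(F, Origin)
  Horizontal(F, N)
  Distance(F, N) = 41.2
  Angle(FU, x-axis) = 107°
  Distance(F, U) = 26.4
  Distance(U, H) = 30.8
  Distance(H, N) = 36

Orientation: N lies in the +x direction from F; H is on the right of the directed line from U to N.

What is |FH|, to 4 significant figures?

5.932

F is at the origin; FN is horizontal with |FN| = 41.2 and N in +x, so N = (41.2, 0). FU runs at 107.0° with |FU| = 26.4, so U = (-7.719, 25.25). H is determined by |UH| = 30.8 and |HN| = 36.0 together: it lies at the intersection of circle(U, 30.8) and circle(N, 36.0). With |UN| = 55.05, the foot of the radical line on UN is 24.37 from U and the perpendicular offset is √(30.8² − 24.37²) = 18.84. Taking the right-of-UN solution: H = (5.299, -2.667).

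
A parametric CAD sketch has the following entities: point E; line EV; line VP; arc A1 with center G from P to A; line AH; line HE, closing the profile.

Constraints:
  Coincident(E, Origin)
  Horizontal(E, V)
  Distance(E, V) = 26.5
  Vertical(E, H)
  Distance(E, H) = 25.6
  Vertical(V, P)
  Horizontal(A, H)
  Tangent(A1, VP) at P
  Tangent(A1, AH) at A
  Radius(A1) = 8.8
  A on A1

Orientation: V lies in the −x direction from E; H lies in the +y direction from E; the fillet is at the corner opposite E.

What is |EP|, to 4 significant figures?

31.38

E is at the origin; E and V share the same y with |EV| = 26.5 and V on the −x side, so V = (-26.50, 0.000). EH is vertical with |EH| = 25.6 and H on the +y side, so H = (0.000, 25.60). The virtual corner opposite E is at (-26.50, 25.60). The tangent condition forces GP to be normal to VP and tangency of A1 to AH means the radius GA is perpendicular to AH, with radius 8.8, so the center G sits 8.8 in from both sides at G = (-17.70, 16.80). That places the tangent points at P = (-26.50, 16.80) on VP and A = (-17.70, 25.60) on AH. Then |EP| = |P − E| = 31.38.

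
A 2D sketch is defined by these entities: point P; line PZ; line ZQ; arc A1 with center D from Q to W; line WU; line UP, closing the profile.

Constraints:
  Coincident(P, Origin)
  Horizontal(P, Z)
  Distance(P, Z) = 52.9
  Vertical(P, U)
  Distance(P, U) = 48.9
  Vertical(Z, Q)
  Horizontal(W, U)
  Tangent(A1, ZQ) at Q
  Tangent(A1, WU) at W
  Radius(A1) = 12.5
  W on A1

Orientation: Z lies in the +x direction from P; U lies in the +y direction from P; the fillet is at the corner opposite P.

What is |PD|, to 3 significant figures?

54.4

P is at the origin; P and Z share the same y with |PZ| = 52.9 and Z on the +x side, so Z = (52.9, 0.00). PU is vertical with |PU| = 48.9 and U on the +y side, so U = (0.00, 48.9). The virtual corner opposite P is at (52.9, 48.9). Tangency of A1 to ZQ means the radius DQ is perpendicular to ZQ and the tangent condition forces DW to be normal to WU, with radius 12.5, so the center D sits 12.5 in from both sides at D = (40.4, 36.4). Then |PD| = |D − P| = 54.4.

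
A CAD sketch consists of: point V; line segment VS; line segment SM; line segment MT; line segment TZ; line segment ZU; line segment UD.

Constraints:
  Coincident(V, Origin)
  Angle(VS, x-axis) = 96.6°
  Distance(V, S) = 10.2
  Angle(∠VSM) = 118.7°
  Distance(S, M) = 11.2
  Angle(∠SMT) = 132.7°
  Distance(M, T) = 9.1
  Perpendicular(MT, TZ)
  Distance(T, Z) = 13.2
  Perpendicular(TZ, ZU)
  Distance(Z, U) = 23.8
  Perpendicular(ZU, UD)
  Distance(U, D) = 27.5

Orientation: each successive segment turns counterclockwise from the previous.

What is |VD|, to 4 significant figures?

33.82

TZ is perpendicular to ZU, so ZU runs at 25.20°; with |ZU| = 23.8, U = (7.372, 8.661). The perpendicularity gives UD at right angles to ZU, so UD runs at 115.2°; with |UD| = 27.5, D = (-4.337, 33.54). Then |VD| = |D − V| = 33.82.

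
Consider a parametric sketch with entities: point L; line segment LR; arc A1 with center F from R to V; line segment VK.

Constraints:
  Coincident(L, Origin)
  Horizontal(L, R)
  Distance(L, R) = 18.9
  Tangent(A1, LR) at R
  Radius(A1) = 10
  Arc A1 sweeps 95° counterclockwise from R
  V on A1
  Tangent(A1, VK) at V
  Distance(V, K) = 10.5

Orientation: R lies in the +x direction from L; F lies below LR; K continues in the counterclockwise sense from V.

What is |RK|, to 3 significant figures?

23.2

L is at the origin; LR is horizontal with |LR| = 18.9 and R on the +x side, so R = (18.9, 0.00). Tangency of A1 to LR means the radius FR is perpendicular to LR, so F = R + (0, -10) = (18.9, -10.0). On A1, R sits at bearing 90° from F; a 95° counterclockwise sweep puts V at bearing 185°, so V = F + 10.0·(cos 185°, sin 185°) = (8.94, -10.9). Tangency of A1 to VK means the radius FV is perpendicular to VK, so VK runs along (−sin 185°, cos 185°); with |VK| = 10.5, K = (9.85, -21.3). Then |RK| = |K − R| = 23.2.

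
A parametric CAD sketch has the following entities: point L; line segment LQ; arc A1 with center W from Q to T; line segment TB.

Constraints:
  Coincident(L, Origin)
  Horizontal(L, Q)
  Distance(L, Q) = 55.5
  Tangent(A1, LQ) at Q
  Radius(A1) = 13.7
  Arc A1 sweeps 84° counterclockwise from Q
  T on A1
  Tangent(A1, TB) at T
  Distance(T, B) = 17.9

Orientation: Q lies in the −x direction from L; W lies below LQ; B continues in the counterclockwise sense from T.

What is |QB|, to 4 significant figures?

33.83

On A1, Q sits at bearing 90° from W; an 84° counterclockwise sweep puts T at bearing 174°, so T = W + 13.7·(cos 174°, sin 174°) = (-69.12, -12.27). Tangency of A1 to TB means the radius WT is perpendicular to TB, so TB runs along (−sin 174°, cos 174°); with |TB| = 17.9, B = (-71.00, -30.07). Then |QB| = |B − Q| = 33.83.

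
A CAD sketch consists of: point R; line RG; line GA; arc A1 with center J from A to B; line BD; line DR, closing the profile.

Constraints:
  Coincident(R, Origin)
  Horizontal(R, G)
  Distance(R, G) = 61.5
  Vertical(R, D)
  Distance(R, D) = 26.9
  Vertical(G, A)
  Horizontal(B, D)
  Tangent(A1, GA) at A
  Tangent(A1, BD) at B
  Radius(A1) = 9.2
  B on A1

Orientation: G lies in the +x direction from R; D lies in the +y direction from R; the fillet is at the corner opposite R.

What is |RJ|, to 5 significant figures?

55.214

R is at the origin; RG is horizontal with |RG| = 61.5 and G on the +x side, so G = (61.500, 0.0000). RD is vertical with |RD| = 26.9 and D on the +y side, so D = (0.0000, 26.900). The virtual corner opposite R is at (61.500, 26.900). A1 meets GA tangentially, so JA is at right angles to GA and since A1 is tangent to BD there, JB ⟂ BD, with radius 9.2, so the center J sits 9.2 in from both sides at J = (52.300, 17.700). Then |RJ| = |J − R| = 55.214.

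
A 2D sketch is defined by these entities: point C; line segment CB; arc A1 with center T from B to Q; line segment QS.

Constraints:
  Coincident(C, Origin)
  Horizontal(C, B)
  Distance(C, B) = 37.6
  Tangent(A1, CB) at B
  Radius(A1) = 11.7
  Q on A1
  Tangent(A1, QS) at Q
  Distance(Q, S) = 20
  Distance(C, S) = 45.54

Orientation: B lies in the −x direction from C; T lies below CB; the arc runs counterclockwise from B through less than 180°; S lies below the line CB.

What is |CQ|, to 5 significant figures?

49.793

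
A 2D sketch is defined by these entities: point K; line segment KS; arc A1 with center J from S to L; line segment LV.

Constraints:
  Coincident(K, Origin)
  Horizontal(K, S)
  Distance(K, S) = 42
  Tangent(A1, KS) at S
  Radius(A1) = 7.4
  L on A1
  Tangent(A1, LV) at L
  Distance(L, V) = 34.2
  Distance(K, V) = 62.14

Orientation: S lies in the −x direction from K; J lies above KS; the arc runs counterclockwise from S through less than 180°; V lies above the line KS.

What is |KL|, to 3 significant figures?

36.3

Checks: |JL| = 7.400 ✓; ∠(JL, LV) = 90.00° ✓; |LV| = 34.20 ✓; |KV| = 62.14 ✓.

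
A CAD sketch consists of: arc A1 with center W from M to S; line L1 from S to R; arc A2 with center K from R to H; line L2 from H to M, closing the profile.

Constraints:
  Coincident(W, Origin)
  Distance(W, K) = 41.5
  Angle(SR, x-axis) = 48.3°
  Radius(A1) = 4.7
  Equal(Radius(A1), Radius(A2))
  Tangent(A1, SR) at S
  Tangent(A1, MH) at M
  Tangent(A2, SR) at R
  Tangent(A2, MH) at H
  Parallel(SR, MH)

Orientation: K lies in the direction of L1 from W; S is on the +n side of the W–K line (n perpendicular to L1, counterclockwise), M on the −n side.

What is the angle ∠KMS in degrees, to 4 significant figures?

83.54°

W is at the origin and K lies 41.5 along u from W, so K = 41.5·u = (27.61, 30.99). Tangency of A1 to both parallel lines with radius 4.7 puts S and M at W ± 4.7·n: S = (-3.509, 3.127), M = (3.509, -3.127). Then cos ∠KMS = MK·MS / (|MK||MS|), giving 83.54°.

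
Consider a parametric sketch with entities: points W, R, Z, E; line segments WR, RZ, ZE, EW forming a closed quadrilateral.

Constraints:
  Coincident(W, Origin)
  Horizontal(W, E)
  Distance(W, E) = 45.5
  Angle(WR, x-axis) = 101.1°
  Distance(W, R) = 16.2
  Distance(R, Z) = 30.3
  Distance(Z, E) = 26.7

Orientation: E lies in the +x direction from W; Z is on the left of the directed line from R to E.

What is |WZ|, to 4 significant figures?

33.15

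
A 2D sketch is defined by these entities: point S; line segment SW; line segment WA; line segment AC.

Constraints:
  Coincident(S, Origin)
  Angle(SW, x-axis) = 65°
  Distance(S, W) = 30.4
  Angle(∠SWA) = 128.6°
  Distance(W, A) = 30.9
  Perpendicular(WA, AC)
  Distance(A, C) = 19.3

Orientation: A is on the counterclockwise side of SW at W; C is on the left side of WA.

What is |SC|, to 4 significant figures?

50.06

S is at the origin; SW runs at 65.0° with length 30.4, so W = 30.4·(cos 65.0°, sin 65.0°) = (12.85, 27.55). ∠SWA = 128.6°, so WA runs at 65.0° + (180° − 128.6°) = 116.4° from the x-axis; with |WA| = 30.9, A = W + 30.9·(cos 116.4°, sin 116.4°) = (-0.8916, 55.23). WA ⟂ AC; with |AC| = 19.3 on the left of WA, C = A + 19.3·(-0.8957, -0.4446) = (-18.18, 46.65). Then |SC| = |C − S| = 50.06.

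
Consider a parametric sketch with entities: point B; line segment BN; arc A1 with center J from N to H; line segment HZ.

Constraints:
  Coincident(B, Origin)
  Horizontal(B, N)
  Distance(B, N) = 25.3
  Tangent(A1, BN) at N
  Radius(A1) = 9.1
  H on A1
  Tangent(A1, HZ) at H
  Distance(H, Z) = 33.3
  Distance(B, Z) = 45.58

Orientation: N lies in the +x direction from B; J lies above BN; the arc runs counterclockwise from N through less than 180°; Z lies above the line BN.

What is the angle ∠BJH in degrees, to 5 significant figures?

169.75°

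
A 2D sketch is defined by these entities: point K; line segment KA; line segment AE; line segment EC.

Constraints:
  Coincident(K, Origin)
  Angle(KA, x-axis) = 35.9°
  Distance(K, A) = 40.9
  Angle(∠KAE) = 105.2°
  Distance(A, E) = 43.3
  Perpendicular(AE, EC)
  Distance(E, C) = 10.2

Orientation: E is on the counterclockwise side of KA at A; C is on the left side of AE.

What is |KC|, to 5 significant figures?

61.443

K is at the origin; KA runs at 35.9° with length 40.9, so A = 40.9·(cos 35.9°, sin 35.9°) = (33.131, 23.983). ∠KAE = 105.2°, so AE runs at 35.9° + (180° − 105.2°) = 110.70° from the x-axis; with |AE| = 43.3, E = A + 43.3·(cos 110.70°, sin 110.70°) = (17.825, 64.487). AE ⟂ EC; with |EC| = 10.2 on the left of AE, C = E + 10.2·(-0.93544, -0.35347) = (8.2837, 60.882). Then |KC| = |C − K| = 61.443.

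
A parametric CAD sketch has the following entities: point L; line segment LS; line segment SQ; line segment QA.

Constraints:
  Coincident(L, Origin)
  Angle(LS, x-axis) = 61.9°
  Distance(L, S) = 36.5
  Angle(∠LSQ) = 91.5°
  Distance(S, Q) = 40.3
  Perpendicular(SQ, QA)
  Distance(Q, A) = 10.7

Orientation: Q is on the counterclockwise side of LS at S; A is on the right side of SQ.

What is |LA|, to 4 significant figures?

62.68

L is at the origin; LS runs at 61.9° with length 36.5, so S = 36.5·(cos 61.9°, sin 61.9°) = (17.19, 32.20). ∠LSQ = 91.5°, so SQ runs at 61.9° + (180° − 91.5°) = 150.4° from the x-axis; with |SQ| = 40.3, Q = S + 40.3·(cos 150.4°, sin 150.4°) = (-17.85, 52.10). SQ ⟂ QA; with |QA| = 10.7 on the right of SQ, A = Q + 10.7·(0.4939, 0.8695) = (-12.56, 61.41). Then |LA| = |A − L| = 62.68.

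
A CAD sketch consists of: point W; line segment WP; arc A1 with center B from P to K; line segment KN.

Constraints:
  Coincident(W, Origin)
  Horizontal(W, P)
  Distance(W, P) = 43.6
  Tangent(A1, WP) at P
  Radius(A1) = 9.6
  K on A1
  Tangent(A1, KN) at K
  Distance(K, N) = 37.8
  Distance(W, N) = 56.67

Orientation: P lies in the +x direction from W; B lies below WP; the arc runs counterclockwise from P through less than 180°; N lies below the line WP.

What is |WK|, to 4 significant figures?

35.20

Checks: |BK| = 9.600 ✓; ∠(BK, KN) = 90.00° ✓; |KN| = 37.80 ✓; |WN| = 56.67 ✓.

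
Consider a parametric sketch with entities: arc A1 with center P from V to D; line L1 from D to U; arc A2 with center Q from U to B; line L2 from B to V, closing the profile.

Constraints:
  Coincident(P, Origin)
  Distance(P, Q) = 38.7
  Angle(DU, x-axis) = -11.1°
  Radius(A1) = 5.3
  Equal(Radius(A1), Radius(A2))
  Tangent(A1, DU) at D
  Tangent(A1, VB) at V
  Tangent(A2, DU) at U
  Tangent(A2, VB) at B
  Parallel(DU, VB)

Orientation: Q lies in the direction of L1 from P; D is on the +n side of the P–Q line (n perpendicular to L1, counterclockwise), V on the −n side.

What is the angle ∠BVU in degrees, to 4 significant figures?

15.32°

The slot axis is L1's direction at -11.1°, so u = (cos -11.1°, sin -11.1°) = (0.9813, -0.1925) and n = (−sin -11.1°, cos -11.1°) = (0.1925, 0.9813). P is at the origin and Q lies 38.7 along u from P, so Q = 38.7·u = (37.98, -7.451). Tangency of A1 to both parallel lines with radius 5.3 puts D and V at P ± 5.3·n: D = (1.020, 5.201), V = (-1.020, -5.201). Equal radii place U and B the same way about Q: U = Q + 5.3·n = (39.00, -2.250), B = Q − 5.3·n = (36.96, -12.65). Then cos ∠BVU = VB·VU / (|VB||VU|), giving 15.32°.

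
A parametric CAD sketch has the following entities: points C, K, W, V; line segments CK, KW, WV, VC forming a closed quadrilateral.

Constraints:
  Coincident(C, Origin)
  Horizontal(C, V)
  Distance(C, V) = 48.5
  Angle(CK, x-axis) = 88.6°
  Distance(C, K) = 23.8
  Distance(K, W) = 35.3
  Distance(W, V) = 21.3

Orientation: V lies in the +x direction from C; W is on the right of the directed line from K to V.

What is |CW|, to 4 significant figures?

27.22

C is at the origin; C and V share the same y with |CV| = 48.5 and V in +x, so V = (48.5, 0). CK runs at 88.6° with |CK| = 23.8, so K = (0.5815, 23.79). W is determined by |KW| = 35.3 and |WV| = 21.3 together: it lies at the intersection of circle(K, 35.3) and circle(V, 21.3). With |KV| = 53.50, the foot of the radical line on KV is 34.16 from K and the perpendicular offset is √(35.3² − 34.16²) = 8.915. Taking the right-of-KV solution: W = (27.21, 0.6182).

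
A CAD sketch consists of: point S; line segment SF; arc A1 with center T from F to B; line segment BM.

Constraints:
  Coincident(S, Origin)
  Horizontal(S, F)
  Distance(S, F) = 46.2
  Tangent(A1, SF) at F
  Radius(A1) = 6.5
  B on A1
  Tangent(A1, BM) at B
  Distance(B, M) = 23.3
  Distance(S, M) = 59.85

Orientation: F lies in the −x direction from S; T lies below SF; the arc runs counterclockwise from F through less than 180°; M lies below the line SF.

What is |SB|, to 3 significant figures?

53.1

S is at the origin; SF is horizontal with |SF| = 46.2 and F on the −x side, so F = (-46.2, 0.00). A1 meets SF tangentially, so TF is at right angles to SF, so T = F + (0, -6.5) = (-46.2, -6.50). Since TB ⟂ BM (tangency), |TM| = √(6.5² + 23.3²) = 24.2 regardless of where B sits on A1. So M lies on both circle(S, 59.85) and circle(T, 24.2); the below-SF intersection is M = (-51.8, -30.0). B is the foot of the tangent from M: B = (-52.7, -6.76).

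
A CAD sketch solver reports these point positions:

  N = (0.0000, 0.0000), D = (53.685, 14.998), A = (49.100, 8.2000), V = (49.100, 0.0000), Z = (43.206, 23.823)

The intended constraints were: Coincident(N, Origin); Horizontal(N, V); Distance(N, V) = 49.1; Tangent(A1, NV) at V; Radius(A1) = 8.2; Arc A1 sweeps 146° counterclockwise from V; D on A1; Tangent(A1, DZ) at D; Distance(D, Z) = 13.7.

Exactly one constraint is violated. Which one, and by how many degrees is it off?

Tangent(A1, DZ) at D — off by 6.10°.

N = (0.00, 0.00) ✓; N.y = 0.00, V.y = 0.00 ✓; |NV| = 49.10 ✓; ∠(AV, VN) = 90.00° ✓; |AV| = 8.200 ✓; bearing(A→D) − bearing(A→V) = 146.0° ✓; |AD| = 8.200 ✓; ∠(AD, DZ) = 96.10° ✗; |DZ| = 13.70 ✓.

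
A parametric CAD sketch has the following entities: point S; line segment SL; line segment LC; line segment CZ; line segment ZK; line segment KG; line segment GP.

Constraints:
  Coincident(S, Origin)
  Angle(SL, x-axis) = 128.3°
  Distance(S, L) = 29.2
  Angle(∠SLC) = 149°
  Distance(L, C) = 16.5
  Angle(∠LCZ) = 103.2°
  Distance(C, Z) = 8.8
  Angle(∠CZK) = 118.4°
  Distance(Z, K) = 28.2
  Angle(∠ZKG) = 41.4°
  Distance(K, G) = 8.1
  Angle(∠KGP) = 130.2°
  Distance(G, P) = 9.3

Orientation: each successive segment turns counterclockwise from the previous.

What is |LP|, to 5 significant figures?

15.453

∠ZKG = 41.4° gives KG at 76.300° from the x-axis; with |KG| = 8.1, G = (-23.414, 4.3451). ∠KGP = 130.2° gives GP at 126.10° from the x-axis; with |GP| = 9.3, P = (-28.893, 11.859). Then |LP| = |P − L| = 15.453.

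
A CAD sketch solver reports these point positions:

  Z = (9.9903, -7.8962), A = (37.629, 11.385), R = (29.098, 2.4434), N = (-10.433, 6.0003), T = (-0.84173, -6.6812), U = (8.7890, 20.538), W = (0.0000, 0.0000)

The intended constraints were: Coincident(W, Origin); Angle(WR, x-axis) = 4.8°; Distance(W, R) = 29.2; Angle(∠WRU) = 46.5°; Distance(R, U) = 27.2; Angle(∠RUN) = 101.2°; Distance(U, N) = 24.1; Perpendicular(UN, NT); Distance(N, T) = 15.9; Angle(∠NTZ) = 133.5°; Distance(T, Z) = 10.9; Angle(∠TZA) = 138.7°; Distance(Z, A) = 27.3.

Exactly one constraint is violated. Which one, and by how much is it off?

Distance(Z, A) = 27.3 — off by 6.40.

W = (0.00, 0.00) ✓; WR at 4.800° ✓; |WR| = 29.20 ✓; ∠WRU = 46.50° ✓; |RU| = 27.20 ✓; ∠RUN = 101.2° ✓; |UN| = 24.10 ✓; ∠(UN, NT) = 90.00° ✓; |NT| = 15.90 ✓; ∠NTZ = 133.5° ✓; |TZ| = 10.90 ✓; ∠TZA = 138.7° ✓; |ZA| = 33.70 ✗.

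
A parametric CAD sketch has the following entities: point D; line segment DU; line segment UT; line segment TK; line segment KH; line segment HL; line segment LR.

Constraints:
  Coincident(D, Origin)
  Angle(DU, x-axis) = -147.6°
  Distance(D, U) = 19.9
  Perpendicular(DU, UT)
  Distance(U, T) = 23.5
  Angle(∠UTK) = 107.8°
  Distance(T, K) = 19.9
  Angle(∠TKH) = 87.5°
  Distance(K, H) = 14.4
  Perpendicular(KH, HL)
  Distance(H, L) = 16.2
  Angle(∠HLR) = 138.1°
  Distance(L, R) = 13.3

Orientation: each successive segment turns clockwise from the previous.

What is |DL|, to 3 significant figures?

17.1

D is at the origin; DU runs at -147.6° with length 19.9, so U = (-16.8, -10.7). DU is perpendicular to UT, so UT runs at 122°; with |UT| = 23.5, T = (-29.4, 9.18). ∠UTK = 107.8° gives TK at 50.2° from the x-axis; with |TK| = 19.9, K = (-16.7, 24.5). ∠TKH = 87.5° gives KH at -42.3° from the x-axis; with |KH| = 14.4, H = (-6.01, 14.8). The perpendicularity gives HL at right angles to KH, so HL runs at -132°; with |HL| = 16.2, L = (-16.9, 2.79). Then |DL| = |L − D| = 17.1.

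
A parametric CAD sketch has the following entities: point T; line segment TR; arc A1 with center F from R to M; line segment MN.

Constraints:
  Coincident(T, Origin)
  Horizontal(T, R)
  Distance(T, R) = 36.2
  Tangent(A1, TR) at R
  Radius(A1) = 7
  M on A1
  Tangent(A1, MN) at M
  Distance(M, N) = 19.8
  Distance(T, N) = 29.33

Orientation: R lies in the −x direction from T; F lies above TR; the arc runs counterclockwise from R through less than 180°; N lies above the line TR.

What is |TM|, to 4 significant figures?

30.29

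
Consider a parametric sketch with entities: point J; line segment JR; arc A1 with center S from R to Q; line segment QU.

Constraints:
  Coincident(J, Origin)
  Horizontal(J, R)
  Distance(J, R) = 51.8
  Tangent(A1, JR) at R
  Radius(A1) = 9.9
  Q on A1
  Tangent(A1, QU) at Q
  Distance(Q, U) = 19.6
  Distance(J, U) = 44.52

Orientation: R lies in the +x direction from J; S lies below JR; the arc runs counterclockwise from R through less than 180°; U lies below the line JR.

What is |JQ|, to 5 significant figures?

42.923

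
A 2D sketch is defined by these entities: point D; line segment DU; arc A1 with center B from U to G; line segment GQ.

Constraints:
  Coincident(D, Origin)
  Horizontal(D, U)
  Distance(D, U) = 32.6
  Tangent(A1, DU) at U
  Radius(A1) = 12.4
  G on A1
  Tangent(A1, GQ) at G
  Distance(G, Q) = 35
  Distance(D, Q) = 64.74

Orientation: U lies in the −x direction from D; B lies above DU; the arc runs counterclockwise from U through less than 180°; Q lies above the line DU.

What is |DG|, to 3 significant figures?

30.1

Checks: |BG| = 12.40 ✓; ∠(BG, GQ) = 90.00° ✓; |GQ| = 35.00 ✓; |DQ| = 64.74 ✓.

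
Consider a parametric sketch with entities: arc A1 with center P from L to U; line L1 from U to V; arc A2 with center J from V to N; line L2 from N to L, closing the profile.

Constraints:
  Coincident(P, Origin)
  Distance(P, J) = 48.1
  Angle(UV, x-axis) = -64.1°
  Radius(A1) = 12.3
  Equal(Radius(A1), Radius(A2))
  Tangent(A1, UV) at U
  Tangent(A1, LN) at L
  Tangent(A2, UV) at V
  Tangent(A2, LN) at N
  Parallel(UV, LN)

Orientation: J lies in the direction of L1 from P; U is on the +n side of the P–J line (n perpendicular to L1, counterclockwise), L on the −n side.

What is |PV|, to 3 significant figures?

49.6

The slot axis is L1's direction at -64.1°, so u = (cos -64.1°, sin -64.1°) = (0.437, -0.900) and n = (−sin -64.1°, cos -64.1°) = (0.900, 0.437). P is at the origin and J lies 48.1 along u from P, so J = 48.1·u = (21.0, -43.3). Tangency of A1 to both parallel lines with radius 12.3 puts U and L at P ± 12.3·n: U = (11.1, 5.37), L = (-11.1, -5.37). Equal radii place V and N the same way about J: V = J + 12.3·n = (32.1, -37.9), N = J − 12.3·n = (9.95, -48.6). Then |PV| = |V − P| = 49.6.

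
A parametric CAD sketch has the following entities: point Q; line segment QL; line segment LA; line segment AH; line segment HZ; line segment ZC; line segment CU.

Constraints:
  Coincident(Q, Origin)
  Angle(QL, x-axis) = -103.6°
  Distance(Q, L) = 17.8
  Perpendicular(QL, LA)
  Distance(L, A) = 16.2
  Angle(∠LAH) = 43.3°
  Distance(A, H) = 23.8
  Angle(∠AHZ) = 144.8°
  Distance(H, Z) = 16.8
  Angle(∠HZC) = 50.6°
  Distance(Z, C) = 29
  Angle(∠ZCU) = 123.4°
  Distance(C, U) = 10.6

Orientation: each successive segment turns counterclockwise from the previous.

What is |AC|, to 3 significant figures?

19.8

∠AHZ = 144.8° gives HZ at 158° from the x-axis; with |HZ| = 16.8, Z = (-17.0, 5.04). ∠HZC = 50.6° gives ZC at -72.3° from the x-axis; with |ZC| = 29.0, C = (-8.23, -22.6). Then |AC| = |C − A| = 19.8.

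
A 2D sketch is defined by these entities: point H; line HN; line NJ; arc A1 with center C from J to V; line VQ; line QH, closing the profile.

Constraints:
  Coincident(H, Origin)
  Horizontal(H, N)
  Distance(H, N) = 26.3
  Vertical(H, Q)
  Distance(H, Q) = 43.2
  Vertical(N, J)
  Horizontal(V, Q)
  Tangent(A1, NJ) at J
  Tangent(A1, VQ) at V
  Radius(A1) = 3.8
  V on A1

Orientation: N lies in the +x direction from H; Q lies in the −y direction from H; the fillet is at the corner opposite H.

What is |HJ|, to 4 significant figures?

47.37

H is at the origin; HN is horizontal with |HN| = 26.3 and N on the +x side, so N = (26.30, 0.000). H and Q share the same x with |HQ| = 43.2 and Q on the −y side, so Q = (0.000, -43.20). The virtual corner opposite H is at (26.30, -43.20). A1 meets NJ tangentially, so CJ is at right angles to NJ and the tangent condition forces CV to be normal to VQ, with radius 3.8, so the center C sits 3.8 in from both sides at C = (22.50, -39.40). That places the tangent points at J = (26.30, -39.40) on NJ and V = (22.50, -43.20) on VQ. Then |HJ| = |J − H| = 47.37.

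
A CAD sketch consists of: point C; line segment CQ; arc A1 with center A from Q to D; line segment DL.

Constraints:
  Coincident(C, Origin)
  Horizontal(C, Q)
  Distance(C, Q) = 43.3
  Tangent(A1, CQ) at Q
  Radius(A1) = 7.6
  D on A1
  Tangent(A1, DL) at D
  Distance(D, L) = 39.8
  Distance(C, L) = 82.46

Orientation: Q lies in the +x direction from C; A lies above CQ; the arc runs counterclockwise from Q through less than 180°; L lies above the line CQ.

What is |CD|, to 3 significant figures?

48.8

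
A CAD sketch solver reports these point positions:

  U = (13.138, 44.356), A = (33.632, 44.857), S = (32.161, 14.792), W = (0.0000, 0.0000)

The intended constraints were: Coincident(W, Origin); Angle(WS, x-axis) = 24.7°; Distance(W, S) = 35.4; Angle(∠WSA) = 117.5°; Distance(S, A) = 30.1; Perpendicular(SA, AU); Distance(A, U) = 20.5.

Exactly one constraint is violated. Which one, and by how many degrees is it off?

Perpendicular(SA, AU) — off by 4.20°.

W = (0.00, 0.00) ✓; WS at 24.70° ✓; |WS| = 35.40 ✓; ∠WSA = 117.5° ✓; |SA| = 30.10 ✓; ∠(SA, AU) = 94.20° ✗; |AU| = 20.50 ✓.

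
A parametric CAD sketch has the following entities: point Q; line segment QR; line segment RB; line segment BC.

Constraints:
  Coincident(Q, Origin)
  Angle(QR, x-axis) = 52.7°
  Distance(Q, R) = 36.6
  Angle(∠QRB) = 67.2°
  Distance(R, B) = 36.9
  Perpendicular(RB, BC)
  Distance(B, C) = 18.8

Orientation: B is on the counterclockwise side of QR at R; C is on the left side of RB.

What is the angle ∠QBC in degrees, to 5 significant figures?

33.952°

Q is at the origin; QR runs at 52.7° with length 36.6, so R = 36.6·(cos 52.7°, sin 52.7°) = (22.179, 29.114). ∠QRB = 67.2°, so RB runs at 52.7° + (180° − 67.2°) = 165.50° from the x-axis; with |RB| = 36.9, B = R + 36.9·(cos 165.50°, sin 165.50°) = (-13.545, 38.353). RB ⟂ BC; with |BC| = 18.8 on the left of RB, C = B + 18.8·(-0.25038, -0.96815) = (-18.253, 20.152). Then cos ∠QBC = BQ·BC / (|BQ||BC|), giving 33.952°.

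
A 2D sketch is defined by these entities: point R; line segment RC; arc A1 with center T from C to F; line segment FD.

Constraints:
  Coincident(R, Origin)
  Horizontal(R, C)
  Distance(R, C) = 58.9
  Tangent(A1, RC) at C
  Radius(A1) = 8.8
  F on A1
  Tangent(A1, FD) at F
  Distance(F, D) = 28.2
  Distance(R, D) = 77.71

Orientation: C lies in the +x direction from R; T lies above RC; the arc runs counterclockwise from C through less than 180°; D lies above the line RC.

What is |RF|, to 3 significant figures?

68.2

Checks: |RC| = 58.90 ✓; |TF| = 8.800 ✓; ∠(TF, FD) = 90.00° ✓; |FD| = 28.20 ✓; |RD| = 77.71 ✓.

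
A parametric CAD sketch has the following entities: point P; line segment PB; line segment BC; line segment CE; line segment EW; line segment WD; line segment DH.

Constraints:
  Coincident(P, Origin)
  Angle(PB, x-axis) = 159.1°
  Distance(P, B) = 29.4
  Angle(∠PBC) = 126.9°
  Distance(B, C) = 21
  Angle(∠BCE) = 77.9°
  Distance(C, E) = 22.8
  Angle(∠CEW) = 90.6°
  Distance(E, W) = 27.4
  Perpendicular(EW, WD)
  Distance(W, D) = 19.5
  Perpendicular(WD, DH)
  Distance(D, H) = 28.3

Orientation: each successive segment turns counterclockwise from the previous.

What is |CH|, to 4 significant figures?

3.364

The perpendicularity gives WD at right angles to EW, so WD runs at 133.7°; with |WD| = 19.5, D = (-22.97, 16.01). WD ⟂ DH, so DH runs at -136.3°; with |DH| = 28.3, H = (-43.43, -3.544). Then |CH| = |H − C| = 3.364.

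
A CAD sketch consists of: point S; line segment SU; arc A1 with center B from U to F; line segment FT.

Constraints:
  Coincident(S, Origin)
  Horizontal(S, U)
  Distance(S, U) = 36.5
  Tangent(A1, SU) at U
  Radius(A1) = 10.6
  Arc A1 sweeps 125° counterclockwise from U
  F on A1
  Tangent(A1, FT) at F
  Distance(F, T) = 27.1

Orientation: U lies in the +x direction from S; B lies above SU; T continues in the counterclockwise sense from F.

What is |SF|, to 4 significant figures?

48.16

S is at the origin; S and U share the same y with |SU| = 36.5 and U on the +x side, so U = (36.50, 0.000). The tangent condition forces BU to be normal to SU, so B = U + (0, 10.6) = (36.50, 10.60). On A1, U sits at bearing -90° from B; a 125° counterclockwise sweep puts F at bearing 35°, so F = B + 10.6·(cos 35°, sin 35°) = (45.18, 16.68). Then |SF| = |F − S| = 48.16.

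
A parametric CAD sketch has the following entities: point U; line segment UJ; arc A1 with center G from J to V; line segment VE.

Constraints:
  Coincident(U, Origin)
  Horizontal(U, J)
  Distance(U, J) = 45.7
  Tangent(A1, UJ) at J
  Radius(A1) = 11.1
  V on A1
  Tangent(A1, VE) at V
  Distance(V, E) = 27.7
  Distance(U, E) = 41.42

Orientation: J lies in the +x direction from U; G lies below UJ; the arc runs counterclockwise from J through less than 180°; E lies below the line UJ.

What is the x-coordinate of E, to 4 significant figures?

25.25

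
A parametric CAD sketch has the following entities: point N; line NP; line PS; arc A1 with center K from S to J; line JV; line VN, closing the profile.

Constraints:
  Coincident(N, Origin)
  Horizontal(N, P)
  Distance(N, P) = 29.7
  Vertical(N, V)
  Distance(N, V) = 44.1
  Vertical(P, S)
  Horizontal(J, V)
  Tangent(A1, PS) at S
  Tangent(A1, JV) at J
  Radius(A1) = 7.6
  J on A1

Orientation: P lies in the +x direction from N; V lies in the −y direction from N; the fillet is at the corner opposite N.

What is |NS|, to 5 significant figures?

47.057

N is at the origin; N and P share the same y with |NP| = 29.7 and P on the +x side, so P = (29.700, 0.0000). N and V share the same x with |NV| = 44.1 and V on the −y side, so V = (0.0000, -44.100). The virtual corner opposite N is at (29.700, -44.100). Tangency of A1 to PS means the radius KS is perpendicular to PS and the tangent condition forces KJ to be normal to JV, with radius 7.6, so the center K sits 7.6 in from both sides at K = (22.100, -36.500). That places the tangent points at S = (29.700, -36.500) on PS and J = (22.100, -44.100) on JV. Then |NS| = |S − N| = 47.057.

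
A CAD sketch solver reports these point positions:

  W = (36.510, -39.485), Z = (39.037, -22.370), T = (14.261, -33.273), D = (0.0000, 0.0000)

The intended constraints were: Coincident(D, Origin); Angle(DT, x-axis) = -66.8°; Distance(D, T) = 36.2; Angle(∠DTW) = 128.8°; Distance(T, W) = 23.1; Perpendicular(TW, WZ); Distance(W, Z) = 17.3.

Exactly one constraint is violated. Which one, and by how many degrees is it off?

Perpendicular(TW, WZ) — off by 7.20°.

D = (0.00, 0.00) ✓; DT at -66.80° ✓; |DT| = 36.20 ✓; ∠DTW = 128.8° ✓; |TW| = 23.10 ✓; ∠(TW, WZ) = 97.20° ✗; |WZ| = 17.30 ✓.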